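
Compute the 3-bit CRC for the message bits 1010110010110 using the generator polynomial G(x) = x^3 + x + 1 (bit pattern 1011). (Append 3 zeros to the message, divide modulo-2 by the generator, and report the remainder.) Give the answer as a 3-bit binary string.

010

Append 3 zeros: 1010110010110000. Divide by 1011 (XOR where the leading bit is 1):
  pos 0: 1010 XOR 1011 = 0001
  pos 3: 1110 XOR 1011 = 0101
  pos 4: 1010 XOR 1011 = 0001
  pos 7: 1101 XOR 1011 = 0110
  pos 8: 1101 XOR 1011 = 0110
  pos 9: 1100 XOR 1011 = 0111
  pos 10: 1110 XOR 1011 = 0101
  pos 11: 1010 XOR 1011 = 0001
Remainder (last 3 bits) = 010. This is the CRC / FCS.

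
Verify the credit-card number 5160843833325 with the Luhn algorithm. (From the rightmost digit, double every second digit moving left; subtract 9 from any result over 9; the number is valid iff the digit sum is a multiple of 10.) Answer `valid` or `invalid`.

valid

From the right, keep odd positions and double even positions (subtract 9 from any doubled value over 9):
  doubled (positions 2,4,...): 4 6 7 8 0 2 → sum 27
  kept (positions 1,3,...): 5 3 3 3 8 6 5 → sum 33
Total = 60.
60 mod 10 = 0, so the number is valid.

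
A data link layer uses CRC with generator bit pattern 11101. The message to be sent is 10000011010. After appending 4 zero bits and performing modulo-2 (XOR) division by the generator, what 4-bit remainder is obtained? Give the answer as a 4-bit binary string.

0101

Append 4 zeros: 100000110100000. Divide by 11101 (XOR where the leading bit is 1):
  pos 0: 10000 XOR 11101 = 01101
  pos 1: 11010 XOR 11101 = 00111
  pos 3: 11111 XOR 11101 = 00010
  pos 6: 10010 XOR 11101 = 01111
  pos 7: 11110 XOR 11101 = 00011
  pos 10: 11000 XOR 11101 = 00101
Remainder (last 4 bits) = 0101. This is the CRC / FCS.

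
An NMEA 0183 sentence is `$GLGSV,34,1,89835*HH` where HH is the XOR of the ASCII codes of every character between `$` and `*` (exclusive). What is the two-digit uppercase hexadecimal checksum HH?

6C

XOR the ASCII codes of the payload characters:
  'G' = 0x47 → acc = 0x47
  'L' = 0x4C → acc = 0x0B
  'G' = 0x47 → acc = 0x4C
  'S' = 0x53 → acc = 0x1F
  'V' = 0x56 → acc = 0x49
  ',' = 0x2C → acc = 0x65
  '3' = 0x33 → acc = 0x56
  '4' = 0x34 → acc = 0x62
  ',' = 0x2C → acc = 0x4E
  '1' = 0x31 → acc = 0x7F
  ',' = 0x2C → acc = 0x53
  '8' = 0x38 → acc = 0x6B
  '9' = 0x39 → acc = 0x52
  '8' = 0x38 → acc = 0x6A
  '3' = 0x33 → acc = 0x59
  '5' = 0x35 → acc = 0x6C
Checksum = 0x6C.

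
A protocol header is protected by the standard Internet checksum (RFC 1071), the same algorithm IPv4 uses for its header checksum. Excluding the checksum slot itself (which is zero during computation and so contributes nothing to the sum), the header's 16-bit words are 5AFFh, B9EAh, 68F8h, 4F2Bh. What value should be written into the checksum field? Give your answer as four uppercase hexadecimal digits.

32F2

One's-complement addition (fold any carry out of bit 15 back into bit 0):
  0x5AFF + 0xB9EA = 0x114E9 → wrap carry → 0x14EA
  0x14EA + 0x68F8 = 0x07DE2
  0x7DE2 + 0x4F2B = 0x0CD0D
One's-complement sum = 0xCD0D.
Checksum = ~0xCD0D & 0xFFFF = 0x32F2.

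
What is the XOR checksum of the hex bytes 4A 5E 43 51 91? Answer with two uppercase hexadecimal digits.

XOR the bytes together:
  start with 0x4A
  0x4A ⊕ 0x5E = 0x14
  0x14 ⊕ 0x43 = 0x57
  0x57 ⊕ 0x51 = 0x06
  0x06 ⊕ 0x91 = 0x97

97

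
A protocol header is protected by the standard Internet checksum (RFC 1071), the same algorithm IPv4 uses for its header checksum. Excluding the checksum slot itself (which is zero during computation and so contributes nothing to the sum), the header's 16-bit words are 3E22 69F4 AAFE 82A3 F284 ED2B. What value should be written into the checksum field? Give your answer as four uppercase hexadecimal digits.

4A96

One's-complement addition (fold any carry out of bit 15 back into bit 0):
  0x3E22 + 0x69F4 = 0x0A816
  0xA816 + 0xAAFE = 0x15314 → wrap carry → 0x5315
  0x5315 + 0x82A3 = 0x0D5B8
  0xD5B8 + 0xF284 = 0x1C83C → wrap carry → 0xC83D
  0xC83D + 0xED2B = 0x1B568 → wrap carry → 0xB569
One's-complement sum = 0xB569.
Checksum = ~0xB569 & 0xFFFF = 0x4A96.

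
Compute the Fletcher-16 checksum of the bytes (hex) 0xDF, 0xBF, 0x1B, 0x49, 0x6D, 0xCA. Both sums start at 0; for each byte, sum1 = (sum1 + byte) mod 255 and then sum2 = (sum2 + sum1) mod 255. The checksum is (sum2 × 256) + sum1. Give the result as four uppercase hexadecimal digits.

Running sums (mod 255):
  after byte 0 (0xDF): sum1=223, sum2=223
  after byte 1 (0xBF): sum1=159, sum2=127
  after byte 2 (0x1B): sum1=186, sum2=58
  after byte 3 (0x49): sum1=4, sum2=62
  after byte 4 (0x6D): sum1=113, sum2=175
  after byte 5 (0xCA): sum1=60, sum2=235
Checksum = sum2·256 + sum1 = 235·256 + 60 = 60220 = 0xEB3C.

EB3C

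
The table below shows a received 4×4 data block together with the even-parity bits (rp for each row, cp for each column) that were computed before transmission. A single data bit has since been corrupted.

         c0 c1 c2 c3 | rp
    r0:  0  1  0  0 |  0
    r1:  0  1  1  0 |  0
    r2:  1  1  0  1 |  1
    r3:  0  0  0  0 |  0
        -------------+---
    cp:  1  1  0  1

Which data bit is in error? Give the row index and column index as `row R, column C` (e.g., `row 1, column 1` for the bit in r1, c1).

row 0, column 2

Recompute each row's even parity and compare to rp:
  r0: data parity 1, sent rp 0 → mismatch
  r1: data parity 0, sent rp 0 → ok
  r2: data parity 1, sent rp 1 → ok
  r3: data parity 0, sent rp 0 → ok
Recompute each column's even parity and compare to cp:
  c0: data parity 1, sent cp 1 → ok
  c1: data parity 1, sent cp 1 → ok
  c2: data parity 1, sent cp 0 → mismatch
  c3: data parity 1, sent cp 1 → ok
Exactly one row (r0) and one column (c2) fail → the flipped bit is at their intersection.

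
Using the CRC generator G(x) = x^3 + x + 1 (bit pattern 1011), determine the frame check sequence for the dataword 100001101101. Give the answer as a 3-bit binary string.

Append 3 zeros: 100001101101000. Divide by 1011 (XOR where the leading bit is 1):
  pos 0: 1000 XOR 1011 = 0011
  pos 2: 1101 XOR 1011 = 0110
  pos 3: 1101 XOR 1011 = 0110
  pos 4: 1100 XOR 1011 = 0111
  pos 5: 1111 XOR 1011 = 0100
  pos 6: 1001 XOR 1011 = 0010
  pos 8: 1001 XOR 1011 = 0010
  pos 10: 1000 XOR 1011 = 0011
Remainder (last 3 bits) = 110. This is the CRC / FCS.

110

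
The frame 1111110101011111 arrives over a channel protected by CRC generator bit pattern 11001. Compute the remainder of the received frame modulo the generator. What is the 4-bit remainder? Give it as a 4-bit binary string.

Modulo-2 division of 1111110101011111 by 11001:
  pos 0: 11111 XOR 11001 = 00110
  pos 2: 11010 XOR 11001 = 00011
  pos 5: 11101 XOR 11001 = 00100
  pos 7: 10001 XOR 11001 = 01000
  pos 8: 10001 XOR 11001 = 01000
  pos 9: 10001 XOR 11001 = 01000
  pos 10: 10001 XOR 11001 = 01000
  pos 11: 10001 XOR 11001 = 01000
Remainder = 1000 (nonzero — an error is detected).

1000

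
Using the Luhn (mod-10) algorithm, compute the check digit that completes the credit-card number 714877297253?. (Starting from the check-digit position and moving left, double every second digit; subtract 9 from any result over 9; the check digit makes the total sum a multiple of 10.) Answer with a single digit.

5

Partial digits right→left: 3 5 2 7 9 2 7 7 8 4 1 7
Double every second digit counting from the check-digit position (so the 1st, 3rd, 5th, ... of the partial from the right).
  doubled (with −9 where >9): 6 4 9 5 7 2 → sum 33
  kept as-is: 5 7 2 7 4 7 → sum 32
Total = 33 + 32 = 65.
Check digit = (10 − (65 mod 10)) mod 10 = 5.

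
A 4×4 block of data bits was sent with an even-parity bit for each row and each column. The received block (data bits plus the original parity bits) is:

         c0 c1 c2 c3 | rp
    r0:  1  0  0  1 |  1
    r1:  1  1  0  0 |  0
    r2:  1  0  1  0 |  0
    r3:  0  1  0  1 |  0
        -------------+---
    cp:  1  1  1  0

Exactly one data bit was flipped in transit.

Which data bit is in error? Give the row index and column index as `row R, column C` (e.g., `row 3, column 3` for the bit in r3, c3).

row 0, column 1

Recompute each row's even parity and compare to rp:
  r0: data parity 0, sent rp 1 → mismatch
  r1: data parity 0, sent rp 0 → ok
  r2: data parity 0, sent rp 0 → ok
  r3: data parity 0, sent rp 0 → ok
Recompute each column's even parity and compare to cp:
  c0: data parity 1, sent cp 1 → ok
  c1: data parity 0, sent cp 1 → mismatch
  c2: data parity 1, sent cp 1 → ok
  c3: data parity 0, sent cp 0 → ok
Exactly one row (r0) and one column (c1) fail → the flipped bit is at their intersection.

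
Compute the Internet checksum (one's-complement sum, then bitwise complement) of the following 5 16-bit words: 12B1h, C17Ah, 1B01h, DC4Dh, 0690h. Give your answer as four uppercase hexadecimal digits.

2DF5

One's-complement addition (fold any carry out of bit 15 back into bit 0):
  0x12B1 + 0xC17A = 0x0D42B
  0xD42B + 0x1B01 = 0x0EF2C
  0xEF2C + 0xDC4D = 0x1CB79 → wrap carry → 0xCB7A
  0xCB7A + 0x0690 = 0x0D20A
One's-complement sum = 0xD20A.
Checksum = ~0xD20A & 0xFFFF = 0x2DF5.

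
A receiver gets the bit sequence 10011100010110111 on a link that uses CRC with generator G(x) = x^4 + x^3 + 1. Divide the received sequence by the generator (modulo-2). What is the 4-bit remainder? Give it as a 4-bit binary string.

1000

Modulo-2 division of 10011100010110111 by 11001:
  pos 0: 10011 XOR 11001 = 01010
  pos 1: 10101 XOR 11001 = 01100
  pos 2: 11000 XOR 11001 = 00001
  pos 6: 10010 XOR 11001 = 01011
  pos 7: 10111 XOR 11001 = 01110
  pos 8: 11101 XOR 11001 = 00100
  pos 10: 10001 XOR 11001 = 01000
  pos 11: 10001 XOR 11001 = 01000
  pos 12: 10001 XOR 11001 = 01000
Remainder = 1000 (nonzero — an error is detected).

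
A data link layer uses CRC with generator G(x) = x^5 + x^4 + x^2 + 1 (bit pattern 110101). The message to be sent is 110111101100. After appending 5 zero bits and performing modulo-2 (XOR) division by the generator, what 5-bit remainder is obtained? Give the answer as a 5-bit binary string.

00110

Append 5 zeros: 11011110110000000. Divide by 110101 (XOR where the leading bit is 1):
  pos 0: 110111 XOR 110101 = 000010
  pos 4: 101011 XOR 110101 = 011110
  pos 5: 111100 XOR 110101 = 001001
  pos 7: 100100 XOR 110101 = 010001
  pos 8: 100010 XOR 110101 = 010111
  pos 9: 101110 XOR 110101 = 011011
  pos 10: 110110 XOR 110101 = 000011
Remainder (last 5 bits) = 00110. This is the CRC / FCS.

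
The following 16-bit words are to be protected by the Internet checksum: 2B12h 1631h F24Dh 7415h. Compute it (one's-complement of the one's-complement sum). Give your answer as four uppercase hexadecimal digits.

5859

One's-complement addition (fold any carry out of bit 15 back into bit 0):
  0x2B12 + 0x1631 = 0x04143
  0x4143 + 0xF24D = 0x13390 → wrap carry → 0x3391
  0x3391 + 0x7415 = 0x0A7A6
One's-complement sum = 0xA7A6.
Checksum = ~0xA7A6 & 0xFFFF = 0x5859.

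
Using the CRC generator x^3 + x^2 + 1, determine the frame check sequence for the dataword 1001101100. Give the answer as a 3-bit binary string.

000

Append 3 zeros: 1001101100000. Divide by 1101 (XOR where the leading bit is 1):
  pos 0: 1001 XOR 1101 = 0100
  pos 1: 1001 XOR 1101 = 0100
  pos 2: 1000 XOR 1101 = 0101
  pos 3: 1011 XOR 1101 = 0110
  pos 4: 1101 XOR 1101 = 0000
Remainder (last 3 bits) = 000. This is the CRC / FCS.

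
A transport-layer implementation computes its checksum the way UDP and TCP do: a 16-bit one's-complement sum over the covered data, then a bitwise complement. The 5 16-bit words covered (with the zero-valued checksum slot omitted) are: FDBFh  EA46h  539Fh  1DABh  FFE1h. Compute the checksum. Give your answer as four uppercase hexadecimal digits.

A6CC

One's-complement addition (fold any carry out of bit 15 back into bit 0):
  0xFDBF + 0xEA46 = 0x1E805 → wrap carry → 0xE806
  0xE806 + 0x539F = 0x13BA5 → wrap carry → 0x3BA6
  0x3BA6 + 0x1DAB = 0x05951
  0x5951 + 0xFFE1 = 0x15932 → wrap carry → 0x5933
One's-complement sum = 0x5933.
Checksum = ~0x5933 & 0xFFFF = 0xA6CC.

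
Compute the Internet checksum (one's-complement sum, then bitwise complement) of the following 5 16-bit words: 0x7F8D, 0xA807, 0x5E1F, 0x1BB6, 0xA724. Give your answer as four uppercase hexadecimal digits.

B770

One's-complement addition (fold any carry out of bit 15 back into bit 0):
  0x7F8D + 0xA807 = 0x12794 → wrap carry → 0x2795
  0x2795 + 0x5E1F = 0x085B4
  0x85B4 + 0x1BB6 = 0x0A16A
  0xA16A + 0xA724 = 0x1488E → wrap carry → 0x488F
One's-complement sum = 0x488F.
Checksum = ~0x488F & 0xFFFF = 0xB770.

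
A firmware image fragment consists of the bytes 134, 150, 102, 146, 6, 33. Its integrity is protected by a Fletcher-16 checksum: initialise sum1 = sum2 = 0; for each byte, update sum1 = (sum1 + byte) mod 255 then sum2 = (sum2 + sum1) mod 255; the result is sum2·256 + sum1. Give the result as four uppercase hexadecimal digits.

Running sums (mod 255):
  after byte 0 (134): sum1=134, sum2=134
  after byte 1 (150): sum1=29, sum2=163
  after byte 2 (102): sum1=131, sum2=39
  after byte 3 (146): sum1=22, sum2=61
  after byte 4 (6): sum1=28, sum2=89
  after byte 5 (33): sum1=61, sum2=150
Checksum = sum2·256 + sum1 = 150·256 + 61 = 38461 = 0x963D.

963D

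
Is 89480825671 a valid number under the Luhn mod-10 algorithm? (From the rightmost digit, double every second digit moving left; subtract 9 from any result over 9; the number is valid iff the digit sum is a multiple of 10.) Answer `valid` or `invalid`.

valid

From the right, keep odd positions and double even positions (subtract 9 from any doubled value over 9):
  doubled (positions 2,4,...): 5 1 7 7 9 → sum 29
  kept (positions 1,3,...): 1 6 2 0 4 8 → sum 21
Total = 50.
50 mod 10 = 0, so the number is valid.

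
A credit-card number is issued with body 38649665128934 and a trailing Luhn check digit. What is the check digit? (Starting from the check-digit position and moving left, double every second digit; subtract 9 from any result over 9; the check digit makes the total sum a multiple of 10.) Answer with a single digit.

Partial digits right→left: 4 3 9 8 2 1 5 6 6 9 4 6 8 3
Double every second digit counting from the check-digit position (so the 1st, 3rd, 5th, ... of the partial from the right).
  doubled (with −9 where >9): 8 9 4 1 3 8 7 → sum 40
  kept as-is: 3 8 1 6 9 6 3 → sum 36
Total = 40 + 36 = 76.
Check digit = (10 − (76 mod 10)) mod 10 = 4.

4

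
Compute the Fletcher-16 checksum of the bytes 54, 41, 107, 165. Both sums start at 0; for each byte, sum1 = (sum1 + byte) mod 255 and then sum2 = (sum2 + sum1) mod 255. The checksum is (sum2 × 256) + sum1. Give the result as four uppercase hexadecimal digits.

D070

Running sums (mod 255):
  after byte 0 (54): sum1=54, sum2=54
  after byte 1 (41): sum1=95, sum2=149
  after byte 2 (107): sum1=202, sum2=96
  after byte 3 (165): sum1=112, sum2=208
Checksum = sum2·256 + sum1 = 208·256 + 112 = 53360 = 0xD070.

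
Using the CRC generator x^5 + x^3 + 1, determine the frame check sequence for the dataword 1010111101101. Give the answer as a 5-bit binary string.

10111

Append 5 zeros: 101011110110100000. Divide by 101001 (XOR where the leading bit is 1):
  pos 0: 101011 XOR 101001 = 000010
  pos 4: 101101 XOR 101001 = 000100
  pos 7: 100101 XOR 101001 = 001100
  pos 9: 110000 XOR 101001 = 011001
  pos 10: 110010 XOR 101001 = 011011
  pos 11: 110110 XOR 101001 = 011111
  pos 12: 111110 XOR 101001 = 010111
Remainder (last 5 bits) = 10111. This is the CRC / FCS.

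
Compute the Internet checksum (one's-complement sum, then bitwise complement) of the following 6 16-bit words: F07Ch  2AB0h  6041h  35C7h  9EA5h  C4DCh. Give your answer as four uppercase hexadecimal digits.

One's-complement addition (fold any carry out of bit 15 back into bit 0):
  0xF07C + 0x2AB0 = 0x11B2C → wrap carry → 0x1B2D
  0x1B2D + 0x6041 = 0x07B6E
  0x7B6E + 0x35C7 = 0x0B135
  0xB135 + 0x9EA5 = 0x14FDA → wrap carry → 0x4FDB
  0x4FDB + 0xC4DC = 0x114B7 → wrap carry → 0x14B8
One's-complement sum = 0x14B8.
Checksum = ~0x14B8 & 0xFFFF = 0xEB47.

EB47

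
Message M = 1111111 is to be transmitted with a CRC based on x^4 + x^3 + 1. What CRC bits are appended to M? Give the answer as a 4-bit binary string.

Append 4 zeros: 11111110000. Divide by 11001 (XOR where the leading bit is 1):
  pos 0: 11111 XOR 11001 = 00110
  pos 2: 11011 XOR 11001 = 00010
  pos 5: 10000 XOR 11001 = 01001
  pos 6: 10010 XOR 11001 = 01011
Remainder (last 4 bits) = 1011. This is the CRC / FCS.

1011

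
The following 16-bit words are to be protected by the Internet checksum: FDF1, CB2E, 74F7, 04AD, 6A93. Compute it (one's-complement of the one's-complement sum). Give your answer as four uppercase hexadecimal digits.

One's-complement addition (fold any carry out of bit 15 back into bit 0):
  0xFDF1 + 0xCB2E = 0x1C91F → wrap carry → 0xC920
  0xC920 + 0x74F7 = 0x13E17 → wrap carry → 0x3E18
  0x3E18 + 0x04AD = 0x042C5
  0x42C5 + 0x6A93 = 0x0AD58
One's-complement sum = 0xAD58.
Checksum = ~0xAD58 & 0xFFFF = 0x52A7.

52A7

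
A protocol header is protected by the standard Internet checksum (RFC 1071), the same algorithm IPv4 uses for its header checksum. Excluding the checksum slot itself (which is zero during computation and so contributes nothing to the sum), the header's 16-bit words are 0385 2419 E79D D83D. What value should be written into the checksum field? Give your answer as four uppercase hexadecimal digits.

1886

One's-complement addition (fold any carry out of bit 15 back into bit 0):
  0x0385 + 0x2419 = 0x0279E
  0x279E + 0xE79D = 0x10F3B → wrap carry → 0x0F3C
  0x0F3C + 0xD83D = 0x0E779
One's-complement sum = 0xE779.
Checksum = ~0xE779 & 0xFFFF = 0x1886.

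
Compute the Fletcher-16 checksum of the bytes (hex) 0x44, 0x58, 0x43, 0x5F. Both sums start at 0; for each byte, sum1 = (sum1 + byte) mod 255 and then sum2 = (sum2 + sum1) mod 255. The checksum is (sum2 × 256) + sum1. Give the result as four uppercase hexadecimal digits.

003F

Running sums (mod 255):
  after byte 0 (0x44): sum1=68, sum2=68
  after byte 1 (0x58): sum1=156, sum2=224
  after byte 2 (0x43): sum1=223, sum2=192
  after byte 3 (0x5F): sum1=63, sum2=0
Checksum = sum2·256 + sum1 = 0·256 + 63 = 63 = 0x003F.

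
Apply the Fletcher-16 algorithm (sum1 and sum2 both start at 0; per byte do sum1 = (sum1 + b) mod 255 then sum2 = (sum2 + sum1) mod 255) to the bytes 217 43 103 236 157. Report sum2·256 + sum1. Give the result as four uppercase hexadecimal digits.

Running sums (mod 255):
  after byte 0 (217): sum1=217, sum2=217
  after byte 1 (43): sum1=5, sum2=222
  after byte 2 (103): sum1=108, sum2=75
  after byte 3 (236): sum1=89, sum2=164
  after byte 4 (157): sum1=246, sum2=155
Checksum = sum2·256 + sum1 = 155·256 + 246 = 39926 = 0x9BF6.

9BF6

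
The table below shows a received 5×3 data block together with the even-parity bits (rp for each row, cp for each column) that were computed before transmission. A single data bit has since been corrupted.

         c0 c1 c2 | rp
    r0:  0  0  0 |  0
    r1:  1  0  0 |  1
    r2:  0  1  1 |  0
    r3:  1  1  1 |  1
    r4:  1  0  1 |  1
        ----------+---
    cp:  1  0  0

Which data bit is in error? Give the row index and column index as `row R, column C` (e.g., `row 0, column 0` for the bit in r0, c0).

Recompute each row's even parity and compare to rp:
  r0: data parity 0, sent rp 0 → ok
  r1: data parity 1, sent rp 1 → ok
  r2: data parity 0, sent rp 0 → ok
  r3: data parity 1, sent rp 1 → ok
  r4: data parity 0, sent rp 1 → mismatch
Recompute each column's even parity and compare to cp:
  c0: data parity 1, sent cp 1 → ok
  c1: data parity 0, sent cp 0 → ok
  c2: data parity 1, sent cp 0 → mismatch
Exactly one row (r4) and one column (c2) fail → the flipped bit is at their intersection.

row 4, column 2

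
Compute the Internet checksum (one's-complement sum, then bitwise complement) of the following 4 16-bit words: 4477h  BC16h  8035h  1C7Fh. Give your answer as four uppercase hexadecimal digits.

One's-complement addition (fold any carry out of bit 15 back into bit 0):
  0x4477 + 0xBC16 = 0x1008D → wrap carry → 0x008E
  0x008E + 0x8035 = 0x080C3
  0x80C3 + 0x1C7F = 0x09D42
One's-complement sum = 0x9D42.
Checksum = ~0x9D42 & 0xFFFF = 0x62BD.

62BD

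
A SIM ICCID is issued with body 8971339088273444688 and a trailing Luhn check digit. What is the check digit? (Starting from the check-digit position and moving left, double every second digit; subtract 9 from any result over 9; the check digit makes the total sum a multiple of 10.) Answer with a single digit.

4

Partial digits right→left: 8 8 6 4 4 4 3 7 2 8 8 0 9 3 3 1 7 9 8
Double every second digit counting from the check-digit position (so the 1st, 3rd, 5th, ... of the partial from the right).
  doubled (with −9 where >9): 7 3 8 6 4 7 9 6 5 7 → sum 62
  kept as-is: 8 4 4 7 8 0 3 1 9 → sum 44
Total = 62 + 44 = 106.
Check digit = (10 − (106 mod 10)) mod 10 = 4.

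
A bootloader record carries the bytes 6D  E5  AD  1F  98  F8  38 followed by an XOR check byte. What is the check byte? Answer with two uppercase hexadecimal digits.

62

XOR the bytes together:
  start with 0x6D
  0x6D ⊕ 0xE5 = 0x88
  0x88 ⊕ 0xAD = 0x25
  0x25 ⊕ 0x1F = 0x3A
  0x3A ⊕ 0x98 = 0xA2
  0xA2 ⊕ 0xF8 = 0x5A
  0x5A ⊕ 0x38 = 0x62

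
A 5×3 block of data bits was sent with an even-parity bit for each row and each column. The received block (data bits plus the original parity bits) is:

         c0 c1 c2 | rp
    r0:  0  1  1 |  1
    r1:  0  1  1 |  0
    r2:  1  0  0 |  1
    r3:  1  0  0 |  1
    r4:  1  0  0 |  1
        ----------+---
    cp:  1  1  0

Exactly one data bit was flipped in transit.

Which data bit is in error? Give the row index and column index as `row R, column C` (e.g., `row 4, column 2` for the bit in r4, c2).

row 0, column 1

Recompute each row's even parity and compare to rp:
  r0: data parity 0, sent rp 1 → mismatch
  r1: data parity 0, sent rp 0 → ok
  r2: data parity 1, sent rp 1 → ok
  r3: data parity 1, sent rp 1 → ok
  r4: data parity 1, sent rp 1 → ok
Recompute each column's even parity and compare to cp:
  c0: data parity 1, sent cp 1 → ok
  c1: data parity 0, sent cp 1 → mismatch
  c2: data parity 0, sent cp 0 → ok
Exactly one row (r0) and one column (c1) fail → the flipped bit is at their intersection.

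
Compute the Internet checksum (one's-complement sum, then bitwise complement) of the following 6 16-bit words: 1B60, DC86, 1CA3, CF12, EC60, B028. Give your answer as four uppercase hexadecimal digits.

7FD9

One's-complement addition (fold any carry out of bit 15 back into bit 0):
  0x1B60 + 0xDC86 = 0x0F7E6
  0xF7E6 + 0x1CA3 = 0x11489 → wrap carry → 0x148A
  0x148A + 0xCF12 = 0x0E39C
  0xE39C + 0xEC60 = 0x1CFFC → wrap carry → 0xCFFD
  0xCFFD + 0xB028 = 0x18025 → wrap carry → 0x8026
One's-complement sum = 0x8026.
Checksum = ~0x8026 & 0xFFFF = 0x7FD9.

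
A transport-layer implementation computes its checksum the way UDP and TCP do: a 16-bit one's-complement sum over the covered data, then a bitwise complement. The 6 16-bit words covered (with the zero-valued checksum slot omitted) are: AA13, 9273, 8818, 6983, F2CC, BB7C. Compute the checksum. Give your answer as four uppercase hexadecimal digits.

2393

One's-complement addition (fold any carry out of bit 15 back into bit 0):
  0xAA13 + 0x9273 = 0x13C86 → wrap carry → 0x3C87
  0x3C87 + 0x8818 = 0x0C49F
  0xC49F + 0x6983 = 0x12E22 → wrap carry → 0x2E23
  0x2E23 + 0xF2CC = 0x120EF → wrap carry → 0x20F0
  0x20F0 + 0xBB7C = 0x0DC6C
One's-complement sum = 0xDC6C.
Checksum = ~0xDC6C & 0xFFFF = 0x2393.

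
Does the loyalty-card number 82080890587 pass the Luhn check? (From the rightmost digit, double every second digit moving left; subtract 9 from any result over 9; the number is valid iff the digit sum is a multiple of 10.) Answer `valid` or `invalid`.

From the right, keep odd positions and double even positions (subtract 9 from any doubled value over 9):
  doubled (positions 2,4,...): 7 0 7 7 4 → sum 25
  kept (positions 1,3,...): 7 5 9 0 0 8 → sum 29
Total = 54.
54 mod 10 = 4, so the number is invalid.

invalid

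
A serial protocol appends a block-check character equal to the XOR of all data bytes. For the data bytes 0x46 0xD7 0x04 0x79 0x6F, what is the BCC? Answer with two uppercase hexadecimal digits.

XOR the bytes together:
  start with 0x46
  0x46 ⊕ 0xD7 = 0x91
  0x91 ⊕ 0x04 = 0x95
  0x95 ⊕ 0x79 = 0xEC
  0xEC ⊕ 0x6F = 0x83

83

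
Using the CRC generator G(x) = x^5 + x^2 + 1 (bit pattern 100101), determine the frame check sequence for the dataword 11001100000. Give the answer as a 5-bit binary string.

Append 5 zeros: 1100110000000000. Divide by 100101 (XOR where the leading bit is 1):
  pos 0: 110011 XOR 100101 = 010110
  pos 1: 101100 XOR 100101 = 001001
  pos 3: 100100 XOR 100101 = 000001
  pos 8: 100000 XOR 100101 = 000101
Remainder (last 5 bits) = 10100. This is the CRC / FCS.

10100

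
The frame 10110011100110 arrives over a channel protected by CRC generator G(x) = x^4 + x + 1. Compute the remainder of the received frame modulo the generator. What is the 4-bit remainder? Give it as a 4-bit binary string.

0011

Modulo-2 division of 10110011100110 by 10011:
  pos 0: 10110 XOR 10011 = 00101
  pos 2: 10101 XOR 10011 = 00110
  pos 4: 11011 XOR 10011 = 01000
  pos 5: 10000 XOR 10011 = 00011
  pos 8: 11011 XOR 10011 = 01000
  pos 9: 10000 XOR 10011 = 00011
Remainder = 0011 (nonzero — an error is detected).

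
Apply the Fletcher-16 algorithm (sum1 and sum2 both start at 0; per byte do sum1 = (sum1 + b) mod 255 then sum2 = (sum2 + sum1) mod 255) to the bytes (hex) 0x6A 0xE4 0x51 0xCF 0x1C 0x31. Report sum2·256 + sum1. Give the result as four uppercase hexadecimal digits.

15BD

Running sums (mod 255):
  after byte 0 (0x6A): sum1=106, sum2=106
  after byte 1 (0xE4): sum1=79, sum2=185
  after byte 2 (0x51): sum1=160, sum2=90
  after byte 3 (0xCF): sum1=112, sum2=202
  after byte 4 (0x1C): sum1=140, sum2=87
  after byte 5 (0x31): sum1=189, sum2=21
Checksum = sum2·256 + sum1 = 21·256 + 189 = 5565 = 0x15BD.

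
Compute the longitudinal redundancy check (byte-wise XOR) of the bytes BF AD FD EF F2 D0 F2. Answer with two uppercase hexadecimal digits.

D0

XOR the bytes together:
  start with 0xBF
  0xBF ⊕ 0xAD = 0x12
  0x12 ⊕ 0xFD = 0xEF
  0xEF ⊕ 0xEF = 0x00
  0x00 ⊕ 0xF2 = 0xF2
  0xF2 ⊕ 0xD0 = 0x22
  0x22 ⊕ 0xF2 = 0xD0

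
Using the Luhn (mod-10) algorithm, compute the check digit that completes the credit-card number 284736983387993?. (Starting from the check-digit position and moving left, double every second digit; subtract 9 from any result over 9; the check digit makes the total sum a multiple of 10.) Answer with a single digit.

Partial digits right→left: 3 9 9 7 8 3 3 8 9 6 3 7 4 8 2
Double every second digit counting from the check-digit position (so the 1st, 3rd, 5th, ... of the partial from the right).
  doubled (with −9 where >9): 6 9 7 6 9 6 8 4 → sum 55
  kept as-is: 9 7 3 8 6 7 8 → sum 48
Total = 55 + 48 = 103.
Check digit = (10 − (103 mod 10)) mod 10 = 7.

7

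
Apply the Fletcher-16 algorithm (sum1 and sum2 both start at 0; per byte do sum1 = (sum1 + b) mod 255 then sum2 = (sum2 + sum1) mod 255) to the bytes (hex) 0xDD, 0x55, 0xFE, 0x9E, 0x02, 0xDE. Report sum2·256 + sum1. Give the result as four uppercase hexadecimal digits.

Running sums (mod 255):
  after byte 0 (0xDD): sum1=221, sum2=221
  after byte 1 (0x55): sum1=51, sum2=17
  after byte 2 (0xFE): sum1=50, sum2=67
  after byte 3 (0x9E): sum1=208, sum2=20
  after byte 4 (0x02): sum1=210, sum2=230
  after byte 5 (0xDE): sum1=177, sum2=152
Checksum = sum2·256 + sum1 = 152·256 + 177 = 39089 = 0x98B1.

98B1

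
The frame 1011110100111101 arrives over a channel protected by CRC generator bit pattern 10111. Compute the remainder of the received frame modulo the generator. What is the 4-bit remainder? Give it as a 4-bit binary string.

1110

Modulo-2 division of 1011110100111101 by 10111:
  pos 0: 10111 XOR 10111 = 00000
  pos 5: 10100 XOR 10111 = 00011
  pos 8: 11111 XOR 10111 = 01000
  pos 9: 10001 XOR 10111 = 00110
  pos 11: 11001 XOR 10111 = 01110
Remainder = 1110 (nonzero — an error is detected).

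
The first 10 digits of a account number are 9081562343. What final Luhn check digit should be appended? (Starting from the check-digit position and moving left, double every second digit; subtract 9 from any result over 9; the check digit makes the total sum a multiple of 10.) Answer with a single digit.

5

Partial digits right→left: 3 4 3 2 6 5 1 8 0 9
Double every second digit counting from the check-digit position (so the 1st, 3rd, 5th, ... of the partial from the right).
  doubled (with −9 where >9): 6 6 3 2 0 → sum 17
  kept as-is: 4 2 5 8 9 → sum 28
Total = 17 + 28 = 45.
Check digit = (10 − (45 mod 10)) mod 10 = 5.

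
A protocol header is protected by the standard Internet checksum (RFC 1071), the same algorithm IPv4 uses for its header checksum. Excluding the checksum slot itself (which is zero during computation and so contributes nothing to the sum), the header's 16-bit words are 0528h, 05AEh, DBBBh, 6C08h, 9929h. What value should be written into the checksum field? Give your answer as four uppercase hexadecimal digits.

143C

One's-complement addition (fold any carry out of bit 15 back into bit 0):
  0x0528 + 0x05AE = 0x00AD6
  0x0AD6 + 0xDBBB = 0x0E691
  0xE691 + 0x6C08 = 0x15299 → wrap carry → 0x529A
  0x529A + 0x9929 = 0x0EBC3
One's-complement sum = 0xEBC3.
Checksum = ~0xEBC3 & 0xFFFF = 0x143C.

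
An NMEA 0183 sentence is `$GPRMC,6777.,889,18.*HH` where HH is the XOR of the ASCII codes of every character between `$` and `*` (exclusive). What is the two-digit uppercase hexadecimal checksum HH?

56

XOR the ASCII codes of the payload characters:
  'G' = 0x47 → acc = 0x47
  'P' = 0x50 → acc = 0x17
  'R' = 0x52 → acc = 0x45
  'M' = 0x4D → acc = 0x08
  'C' = 0x43 → acc = 0x4B
  ',' = 0x2C → acc = 0x67
  '6' = 0x36 → acc = 0x51
  '7' = 0x37 → acc = 0x66
  '7' = 0x37 → acc = 0x51
  '7' = 0x37 → acc = 0x66
  '.' = 0x2E → acc = 0x48
  ',' = 0x2C → acc = 0x64
  '8' = 0x38 → acc = 0x5C
  '8' = 0x38 → acc = 0x64
  '9' = 0x39 → acc = 0x5D
  ',' = 0x2C → acc = 0x71
  '1' = 0x31 → acc = 0x40
  '8' = 0x38 → acc = 0x78
  '.' = 0x2E → acc = 0x56
Checksum = 0x56.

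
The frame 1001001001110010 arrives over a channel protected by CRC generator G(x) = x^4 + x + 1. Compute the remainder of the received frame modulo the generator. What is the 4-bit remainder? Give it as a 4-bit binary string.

1111

Modulo-2 division of 1001001001110010 by 10011:
  pos 0: 10010 XOR 10011 = 00001
  pos 4: 10100 XOR 10011 = 00111
  pos 6: 11111 XOR 10011 = 01100
  pos 7: 11001 XOR 10011 = 01010
  pos 8: 10100 XOR 10011 = 00111
  pos 10: 11101 XOR 10011 = 01110
  pos 11: 11100 XOR 10011 = 01111
Remainder = 1111 (nonzero — an error is detected).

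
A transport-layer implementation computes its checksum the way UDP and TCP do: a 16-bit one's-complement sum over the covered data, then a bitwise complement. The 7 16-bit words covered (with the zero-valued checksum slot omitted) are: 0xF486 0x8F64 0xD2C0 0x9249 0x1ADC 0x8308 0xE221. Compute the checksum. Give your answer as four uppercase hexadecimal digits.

9703

One's-complement addition (fold any carry out of bit 15 back into bit 0):
  0xF486 + 0x8F64 = 0x183EA → wrap carry → 0x83EB
  0x83EB + 0xD2C0 = 0x156AB → wrap carry → 0x56AC
  0x56AC + 0x9249 = 0x0E8F5
  0xE8F5 + 0x1ADC = 0x103D1 → wrap carry → 0x03D2
  0x03D2 + 0x8308 = 0x086DA
  0x86DA + 0xE221 = 0x168FB → wrap carry → 0x68FC
One's-complement sum = 0x68FC.
Checksum = ~0x68FC & 0xFFFF = 0x9703.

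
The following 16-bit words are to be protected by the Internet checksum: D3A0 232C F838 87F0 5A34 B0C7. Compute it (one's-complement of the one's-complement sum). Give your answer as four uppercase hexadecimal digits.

One's-complement addition (fold any carry out of bit 15 back into bit 0):
  0xD3A0 + 0x232C = 0x0F6CC
  0xF6CC + 0xF838 = 0x1EF04 → wrap carry → 0xEF05
  0xEF05 + 0x87F0 = 0x176F5 → wrap carry → 0x76F6
  0x76F6 + 0x5A34 = 0x0D12A
  0xD12A + 0xB0C7 = 0x181F1 → wrap carry → 0x81F2
One's-complement sum = 0x81F2.
Checksum = ~0x81F2 & 0xFFFF = 0x7E0D.

7E0D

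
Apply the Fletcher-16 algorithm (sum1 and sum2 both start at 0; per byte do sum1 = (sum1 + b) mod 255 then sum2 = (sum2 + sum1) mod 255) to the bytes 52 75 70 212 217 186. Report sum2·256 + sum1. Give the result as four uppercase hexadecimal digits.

B72F

Running sums (mod 255):
  after byte 0 (52): sum1=52, sum2=52
  after byte 1 (75): sum1=127, sum2=179
  after byte 2 (70): sum1=197, sum2=121
  after byte 3 (212): sum1=154, sum2=20
  after byte 4 (217): sum1=116, sum2=136
  after byte 5 (186): sum1=47, sum2=183
Checksum = sum2·256 + sum1 = 183·256 + 47 = 46895 = 0xB72F.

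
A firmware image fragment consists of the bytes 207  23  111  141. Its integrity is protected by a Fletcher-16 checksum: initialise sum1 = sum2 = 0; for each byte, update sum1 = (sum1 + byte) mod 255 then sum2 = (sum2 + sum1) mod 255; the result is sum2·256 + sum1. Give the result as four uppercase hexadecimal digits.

Running sums (mod 255):
  after byte 0 (207): sum1=207, sum2=207
  after byte 1 (23): sum1=230, sum2=182
  after byte 2 (111): sum1=86, sum2=13
  after byte 3 (141): sum1=227, sum2=240
Checksum = sum2·256 + sum1 = 240·256 + 227 = 61667 = 0xF0E3.

F0E3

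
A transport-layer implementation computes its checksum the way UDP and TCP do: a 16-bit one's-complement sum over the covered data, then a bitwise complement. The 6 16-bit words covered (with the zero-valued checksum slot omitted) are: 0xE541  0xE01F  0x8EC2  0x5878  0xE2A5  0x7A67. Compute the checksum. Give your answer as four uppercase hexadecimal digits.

One's-complement addition (fold any carry out of bit 15 back into bit 0):
  0xE541 + 0xE01F = 0x1C560 → wrap carry → 0xC561
  0xC561 + 0x8EC2 = 0x15423 → wrap carry → 0x5424
  0x5424 + 0x5878 = 0x0AC9C
  0xAC9C + 0xE2A5 = 0x18F41 → wrap carry → 0x8F42
  0x8F42 + 0x7A67 = 0x109A9 → wrap carry → 0x09AA
One's-complement sum = 0x09AA.
Checksum = ~0x09AA & 0xFFFF = 0xF655.

F655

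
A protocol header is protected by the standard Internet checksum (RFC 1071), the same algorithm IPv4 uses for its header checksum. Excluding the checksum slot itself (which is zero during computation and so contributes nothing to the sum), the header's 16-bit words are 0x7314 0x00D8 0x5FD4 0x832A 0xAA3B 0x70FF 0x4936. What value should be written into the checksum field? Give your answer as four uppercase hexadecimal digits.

One's-complement addition (fold any carry out of bit 15 back into bit 0):
  0x7314 + 0x00D8 = 0x073EC
  0x73EC + 0x5FD4 = 0x0D3C0
  0xD3C0 + 0x832A = 0x156EA → wrap carry → 0x56EB
  0x56EB + 0xAA3B = 0x10126 → wrap carry → 0x0127
  0x0127 + 0x70FF = 0x07226
  0x7226 + 0x4936 = 0x0BB5C
One's-complement sum = 0xBB5C.
Checksum = ~0xBB5C & 0xFFFF = 0x44A3.

44A3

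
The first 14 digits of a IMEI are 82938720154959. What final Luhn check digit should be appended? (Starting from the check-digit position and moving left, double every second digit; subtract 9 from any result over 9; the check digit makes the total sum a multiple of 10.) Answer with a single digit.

9

Partial digits right→left: 9 5 9 4 5 1 0 2 7 8 3 9 2 8
Double every second digit counting from the check-digit position (so the 1st, 3rd, 5th, ... of the partial from the right).
  doubled (with −9 where >9): 9 9 1 0 5 6 4 → sum 34
  kept as-is: 5 4 1 2 8 9 8 → sum 37
Total = 34 + 37 = 71.
Check digit = (10 − (71 mod 10)) mod 10 = 9.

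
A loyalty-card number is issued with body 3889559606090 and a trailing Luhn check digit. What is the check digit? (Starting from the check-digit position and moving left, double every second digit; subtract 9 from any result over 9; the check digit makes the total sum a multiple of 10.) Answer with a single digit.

Partial digits right→left: 0 9 0 6 0 6 9 5 5 9 8 8 3
Double every second digit counting from the check-digit position (so the 1st, 3rd, 5th, ... of the partial from the right).
  doubled (with −9 where >9): 0 0 0 9 1 7 6 → sum 23
  kept as-is: 9 6 6 5 9 8 → sum 43
Total = 23 + 43 = 66.
Check digit = (10 − (66 mod 10)) mod 10 = 4.

4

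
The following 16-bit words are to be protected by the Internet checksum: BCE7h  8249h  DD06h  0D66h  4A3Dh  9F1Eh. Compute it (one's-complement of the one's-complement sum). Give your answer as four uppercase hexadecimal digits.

One's-complement addition (fold any carry out of bit 15 back into bit 0):
  0xBCE7 + 0x8249 = 0x13F30 → wrap carry → 0x3F31
  0x3F31 + 0xDD06 = 0x11C37 → wrap carry → 0x1C38
  0x1C38 + 0x0D66 = 0x0299E
  0x299E + 0x4A3D = 0x073DB
  0x73DB + 0x9F1E = 0x112F9 → wrap carry → 0x12FA
One's-complement sum = 0x12FA.
Checksum = ~0x12FA & 0xFFFF = 0xED05.

ED05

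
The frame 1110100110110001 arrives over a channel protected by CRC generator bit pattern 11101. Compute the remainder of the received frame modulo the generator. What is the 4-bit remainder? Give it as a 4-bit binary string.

1000

Modulo-2 division of 1110100110110001 by 11101:
  pos 0: 11101 XOR 11101 = 00000
  pos 7: 11011 XOR 11101 = 00110
  pos 9: 11000 XOR 11101 = 00101
  pos 11: 10101 XOR 11101 = 01000
Remainder = 1000 (nonzero — an error is detected).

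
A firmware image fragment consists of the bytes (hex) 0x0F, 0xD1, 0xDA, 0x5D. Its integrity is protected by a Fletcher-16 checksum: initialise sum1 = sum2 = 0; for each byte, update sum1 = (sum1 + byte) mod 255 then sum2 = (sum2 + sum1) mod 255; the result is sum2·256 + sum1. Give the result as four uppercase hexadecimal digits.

Running sums (mod 255):
  after byte 0 (0x0F): sum1=15, sum2=15
  after byte 1 (0xD1): sum1=224, sum2=239
  after byte 2 (0xDA): sum1=187, sum2=171
  after byte 3 (0x5D): sum1=25, sum2=196
Checksum = sum2·256 + sum1 = 196·256 + 25 = 50201 = 0xC419.

C419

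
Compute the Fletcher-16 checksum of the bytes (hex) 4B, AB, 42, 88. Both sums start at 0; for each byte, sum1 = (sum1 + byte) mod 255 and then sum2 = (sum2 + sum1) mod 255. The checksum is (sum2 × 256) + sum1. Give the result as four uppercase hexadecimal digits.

3DC1

Running sums (mod 255):
  after byte 0 (4B): sum1=75, sum2=75
  after byte 1 (AB): sum1=246, sum2=66
  after byte 2 (42): sum1=57, sum2=123
  after byte 3 (88): sum1=193, sum2=61
Checksum = sum2·256 + sum1 = 61·256 + 193 = 15809 = 0x3DC1.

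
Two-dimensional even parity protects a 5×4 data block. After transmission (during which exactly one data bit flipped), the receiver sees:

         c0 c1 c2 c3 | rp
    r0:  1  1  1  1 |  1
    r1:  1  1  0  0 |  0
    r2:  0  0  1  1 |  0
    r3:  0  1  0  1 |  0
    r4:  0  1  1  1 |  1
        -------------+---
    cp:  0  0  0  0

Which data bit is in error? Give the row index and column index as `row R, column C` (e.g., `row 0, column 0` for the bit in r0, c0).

row 0, column 2

Recompute each row's even parity and compare to rp:
  r0: data parity 0, sent rp 1 → mismatch
  r1: data parity 0, sent rp 0 → ok
  r2: data parity 0, sent rp 0 → ok
  r3: data parity 0, sent rp 0 → ok
  r4: data parity 1, sent rp 1 → ok
Recompute each column's even parity and compare to cp:
  c0: data parity 0, sent cp 0 → ok
  c1: data parity 0, sent cp 0 → ok
  c2: data parity 1, sent cp 0 → mismatch
  c3: data parity 0, sent cp 0 → ok
Exactly one row (r0) and one column (c2) fail → the flipped bit is at their intersection.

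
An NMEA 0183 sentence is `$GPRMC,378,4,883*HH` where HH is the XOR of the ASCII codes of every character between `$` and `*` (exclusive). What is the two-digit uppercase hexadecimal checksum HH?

XOR the ASCII codes of the payload characters:
  'G' = 0x47 → acc = 0x47
  'P' = 0x50 → acc = 0x17
  'R' = 0x52 → acc = 0x45
  'M' = 0x4D → acc = 0x08
  'C' = 0x43 → acc = 0x4B
  ',' = 0x2C → acc = 0x67
  '3' = 0x33 → acc = 0x54
  '7' = 0x37 → acc = 0x63
  '8' = 0x38 → acc = 0x5B
  ',' = 0x2C → acc = 0x77
  '4' = 0x34 → acc = 0x43
  ',' = 0x2C → acc = 0x6F
  '8' = 0x38 → acc = 0x57
  '8' = 0x38 → acc = 0x6F
  '3' = 0x33 → acc = 0x5C
Checksum = 0x5C.

5C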